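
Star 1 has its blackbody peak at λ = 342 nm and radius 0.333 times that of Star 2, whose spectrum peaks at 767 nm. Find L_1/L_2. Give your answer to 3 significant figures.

2.81

Wien's law gives T ∝ 1/λ_max, so T_1/T_2 = λ_2/λ_1 = 767/342 = 2.243.
Then L ∝ R²T⁴ gives L_1/L_2 = (0.333)² × (2.243)⁴ = 0.1109 × 25.30 = 2.805.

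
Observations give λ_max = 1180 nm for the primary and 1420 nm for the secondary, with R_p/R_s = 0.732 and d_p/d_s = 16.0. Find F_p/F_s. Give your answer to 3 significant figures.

0.00439

Wien's law: T_p/T_s = λ_s/λ_p = 1420/1180 = 1.203.
L_p/L_s = (R_p/R_s)²(T_p/T_s)⁴ = (0.732)²(1.203)⁴ = 1.124.
F_p/F_s = (L_p/L_s)/(d_p/d_s)² = 1.124/(16.0)² = 0.004389.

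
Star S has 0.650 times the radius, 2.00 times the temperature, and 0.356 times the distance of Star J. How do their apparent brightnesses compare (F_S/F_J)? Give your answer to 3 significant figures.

L_S/L_J = (R_S/R_J)²(T_S/T_J)⁴ = (0.650)² × (2.00)⁴ = 6.760.
F_S/F_J = (L_S/L_J)/(d_S/d_J)² = 6.760 / (0.356)² = 53.34.

53.3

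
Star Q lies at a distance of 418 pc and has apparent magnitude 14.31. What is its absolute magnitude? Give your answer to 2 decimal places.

M = m − 5 log₁₀(d/10 pc) = 14.31 − 5 log₁₀(418/10)
  = 14.31 − 5 × 1.621 = 14.31 − 8.11 = 6.20.

6.20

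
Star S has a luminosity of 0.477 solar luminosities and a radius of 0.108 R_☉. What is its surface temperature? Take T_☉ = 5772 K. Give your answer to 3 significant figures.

T/T_☉ = (L/L_☉)^(1/4) / (R/R_☉)^(1/2)
T = 5772 × (0.477)^(1/4) / √(0.108) = 5772 × 0.8311 / 0.3286 = 1.460×10^4 K.

1.46×10^4 K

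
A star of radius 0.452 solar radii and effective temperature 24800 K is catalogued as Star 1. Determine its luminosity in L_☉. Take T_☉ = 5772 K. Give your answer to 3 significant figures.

L/L_☉ = (R/R_☉)² (T/T_☉)⁴ = (0.452)² × (24800/5772)⁴
       = 0.2043 × (4.297)⁴ = 0.2043 × 340.8 = 69.63.

69.6 L_☉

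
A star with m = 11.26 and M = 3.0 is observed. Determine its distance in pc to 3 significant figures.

449 pc

m − M = 5 log₁₀(d/10 pc)
11.26 − (3.0) = 8.26 = 5 log₁₀(d/10)
d = 10 × 10^(8.26/5) = 10 × 10^1.652 = 448.7 pc.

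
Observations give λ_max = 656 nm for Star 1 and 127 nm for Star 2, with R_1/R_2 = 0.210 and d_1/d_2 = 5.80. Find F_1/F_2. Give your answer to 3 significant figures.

Wien's law: T_1/T_2 = λ_2/λ_1 = 127/656 = 0.1936.
L_1/L_2 = (R_1/R_2)²(T_1/T_2)⁴ = (0.210)²(0.1936)⁴ = 6.195×10^-5.
F_1/F_2 = (L_1/L_2)/(d_1/d_2)² = 6.195×10^-5/(5.80)² = 1.842×10^-6.

1.84×10^-6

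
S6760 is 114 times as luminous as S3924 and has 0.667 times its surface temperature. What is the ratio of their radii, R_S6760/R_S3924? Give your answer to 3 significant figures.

24.0

L ∝ R²T⁴ gives R ∝ √L / T², so
R_S6760/R_S3924 = √(114) / (0.667)² = 10.68 / 0.4449 = 24.00.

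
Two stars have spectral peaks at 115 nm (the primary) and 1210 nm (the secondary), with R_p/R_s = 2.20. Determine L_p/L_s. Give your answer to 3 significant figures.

Wien's law gives T ∝ 1/λ_max, so T_p/T_s = λ_s/λ_p = 1210/115 = 10.52.
Then L ∝ R²T⁴ gives L_p/L_s = (2.20)² × (10.52)⁴ = 4.840 × 1.226×10^4 = 5.932×10^4.

5.93×10^4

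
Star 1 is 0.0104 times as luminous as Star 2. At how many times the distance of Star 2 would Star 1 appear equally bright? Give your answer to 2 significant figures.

Equal flux requires L_1/d_1² = L_2/d_2², so d_1/d_2 = √(L_1/L_2)
= √(0.0104) = 0.1020.

0.10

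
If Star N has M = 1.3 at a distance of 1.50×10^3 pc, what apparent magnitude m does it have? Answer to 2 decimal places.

12.18

m = M + 5 log₁₀(d/10 pc) = 1.3 + 5 log₁₀(1.50×10^3/10)
  = 1.3 + 5 × 2.176 = 1.3 + 10.88 = 12.18.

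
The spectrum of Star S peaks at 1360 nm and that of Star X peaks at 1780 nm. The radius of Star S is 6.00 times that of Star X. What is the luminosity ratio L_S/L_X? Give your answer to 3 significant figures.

Wien's law gives T ∝ 1/λ_max, so T_S/T_X = λ_X/λ_S = 1780/1360 = 1.309.
Then L ∝ R²T⁴ gives L_S/L_X = (6.00)² × (1.309)⁴ = 36.00 × 2.934 = 105.6.

106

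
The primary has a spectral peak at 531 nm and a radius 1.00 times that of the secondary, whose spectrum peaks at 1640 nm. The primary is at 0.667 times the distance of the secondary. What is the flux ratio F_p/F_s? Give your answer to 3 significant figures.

205

Wien's law: T_p/T_s = λ_s/λ_p = 1640/531 = 3.089.
L_p/L_s = (R_p/R_s)²(T_p/T_s)⁴ = (1.00)²(3.089)⁴ = 90.99.
F_p/F_s = (L_p/L_s)/(d_p/d_s)² = 90.99/(0.667)² = 204.5.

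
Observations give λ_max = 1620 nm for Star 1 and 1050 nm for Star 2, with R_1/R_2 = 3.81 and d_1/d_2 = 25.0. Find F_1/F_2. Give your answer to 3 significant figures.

0.00410

Wien's law: T_1/T_2 = λ_2/λ_1 = 1050/1620 = 0.6481.
L_1/L_2 = (R_1/R_2)²(T_1/T_2)⁴ = (3.81)²(0.6481)⁴ = 2.562.
F_1/F_2 = (L_1/L_2)/(d_1/d_2)² = 2.562/(25.0)² = 0.004099.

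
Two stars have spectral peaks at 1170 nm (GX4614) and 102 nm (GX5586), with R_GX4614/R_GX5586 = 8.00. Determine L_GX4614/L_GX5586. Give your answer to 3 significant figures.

0.00370

Wien's law gives T ∝ 1/λ_max, so T_GX4614/T_GX5586 = λ_GX5586/λ_GX4614 = 102/1170 = 0.08718.
Then L ∝ R²T⁴ gives L_GX4614/L_GX5586 = (8.00)² × (0.08718)⁴ = 64.00 × 5.776×10^-5 = 0.003697.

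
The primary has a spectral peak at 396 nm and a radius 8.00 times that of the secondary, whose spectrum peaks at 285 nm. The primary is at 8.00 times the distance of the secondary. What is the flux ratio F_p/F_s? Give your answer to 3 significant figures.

0.268

Wien's law: T_p/T_s = λ_s/λ_p = 285/396 = 0.7197.
L_p/L_s = (R_p/R_s)²(T_p/T_s)⁴ = (8.00)²(0.7197)⁴ = 17.17.
F_p/F_s = (L_p/L_s)/(d_p/d_s)² = 17.17/(8.00)² = 0.2683.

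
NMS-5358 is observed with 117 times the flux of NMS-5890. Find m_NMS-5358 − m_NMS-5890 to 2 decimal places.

-5.17

m_NMS-5358 − m_NMS-5890 = −2.5 log₁₀(F_NMS-5358/F_NMS-5890) = −2.5 log₁₀(117) = −2.5 × (2.068) = -5.170.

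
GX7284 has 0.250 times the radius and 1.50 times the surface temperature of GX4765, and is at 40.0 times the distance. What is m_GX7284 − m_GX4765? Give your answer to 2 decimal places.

9.26

L_GX7284/L_GX4765 = (0.250)²(1.50)⁴ = 0.3164.
F_GX7284/F_GX4765 = (L_GX7284/L_GX4765)/(d_GX7284/d_GX4765)² = 0.3164/1600 = 1.978×10^-4.
m_GX7284 − m_GX4765 = −2.5 log₁₀(1.978×10^-4) = 9.26.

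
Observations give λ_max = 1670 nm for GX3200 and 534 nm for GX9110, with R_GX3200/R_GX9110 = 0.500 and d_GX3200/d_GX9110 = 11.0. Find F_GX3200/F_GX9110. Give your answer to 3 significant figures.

Wien's law: T_GX3200/T_GX9110 = λ_GX9110/λ_GX3200 = 534/1670 = 0.3198.
L_GX3200/L_GX9110 = (R_GX3200/R_GX9110)²(T_GX3200/T_GX9110)⁴ = (0.500)²(0.3198)⁴ = 0.002614.
F_GX3200/F_GX9110 = (L_GX3200/L_GX9110)/(d_GX3200/d_GX9110)² = 0.002614/(11.0)² = 2.160×10^-5.

2.16×10^-5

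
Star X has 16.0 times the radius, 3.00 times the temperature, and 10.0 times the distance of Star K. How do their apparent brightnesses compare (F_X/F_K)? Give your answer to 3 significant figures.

L_X/L_K = (R_X/R_K)²(T_X/T_K)⁴ = (16.0)² × (3.00)⁴ = 2.074×10^4.
F_X/F_K = (L_X/L_K)/(d_X/d_K)² = 2.074×10^4 / (10.0)² = 207.4.

207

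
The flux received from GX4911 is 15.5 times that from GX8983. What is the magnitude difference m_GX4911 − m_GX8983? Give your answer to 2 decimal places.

-2.98

m_GX4911 − m_GX8983 = −2.5 log₁₀(F_GX4911/F_GX8983) = −2.5 log₁₀(15.5) = −2.5 × (1.190) = -2.976.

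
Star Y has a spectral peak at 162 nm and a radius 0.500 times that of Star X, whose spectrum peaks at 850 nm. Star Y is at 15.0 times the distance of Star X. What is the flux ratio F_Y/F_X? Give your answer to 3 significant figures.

0.842

Wien's law: T_Y/T_X = λ_X/λ_Y = 850/162 = 5.247.
L_Y/L_X = (R_Y/R_X)²(T_Y/T_X)⁴ = (0.500)²(5.247)⁴ = 189.5.
F_Y/F_X = (L_Y/L_X)/(d_Y/d_X)² = 189.5/(15.0)² = 0.8421.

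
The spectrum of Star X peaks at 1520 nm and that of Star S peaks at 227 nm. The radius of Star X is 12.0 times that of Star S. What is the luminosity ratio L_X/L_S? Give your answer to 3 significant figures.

Wien's law gives T ∝ 1/λ_max, so T_X/T_S = λ_S/λ_X = 227/1520 = 0.1493.
Then L ∝ R²T⁴ gives L_X/L_S = (12.0)² × (0.1493)⁴ = 144.0 × 4.974×10^-4 = 0.07163.

0.0716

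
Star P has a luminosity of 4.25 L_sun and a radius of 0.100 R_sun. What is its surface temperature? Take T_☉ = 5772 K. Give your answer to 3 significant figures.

T/T_☉ = (L/L_☉)^(1/4) / (R/R_☉)^(1/2)
T = 5772 × (4.25)^(1/4) / √(0.100) = 5772 × 1.436 / 0.3162 = 2.621×10^4 K.

2.62×10^4 K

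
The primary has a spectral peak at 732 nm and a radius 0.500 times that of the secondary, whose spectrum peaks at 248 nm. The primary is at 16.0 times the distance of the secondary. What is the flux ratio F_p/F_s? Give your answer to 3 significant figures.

1.29×10^-5

Wien's law: T_p/T_s = λ_s/λ_p = 248/732 = 0.3388.
L_p/L_s = (R_p/R_s)²(T_p/T_s)⁴ = (0.500)²(0.3388)⁴ = 0.003294.
F_p/F_s = (L_p/L_s)/(d_p/d_s)² = 0.003294/(16.0)² = 1.287×10^-5.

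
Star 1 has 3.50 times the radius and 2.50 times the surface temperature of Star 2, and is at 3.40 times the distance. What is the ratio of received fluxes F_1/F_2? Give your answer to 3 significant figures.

L_1/L_2 = (R_1/R_2)²(T_1/T_2)⁴ = (3.50)² × (2.50)⁴ = 478.5.
F_1/F_2 = (L_1/L_2)/(d_1/d_2)² = 478.5 / (3.40)² = 41.39.

41.4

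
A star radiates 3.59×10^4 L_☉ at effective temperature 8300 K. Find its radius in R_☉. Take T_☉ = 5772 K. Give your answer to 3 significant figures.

91.6 R_☉

R/R_☉ = √(L/L_☉) / (T/T_☉)² = √(3.59×10^4) / (1.438)²
       = 189.5 / 2.068 = 91.63.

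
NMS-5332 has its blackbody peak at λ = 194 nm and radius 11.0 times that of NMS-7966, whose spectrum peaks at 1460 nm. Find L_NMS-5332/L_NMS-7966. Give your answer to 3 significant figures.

Wien's law gives T ∝ 1/λ_max, so T_NMS-5332/T_NMS-7966 = λ_NMS-7966/λ_NMS-5332 = 1460/194 = 7.526.
Then L ∝ R²T⁴ gives L_NMS-5332/L_NMS-7966 = (11.0)² × (7.526)⁴ = 121.0 × 3208 = 3.881×10^5.

3.88×10^5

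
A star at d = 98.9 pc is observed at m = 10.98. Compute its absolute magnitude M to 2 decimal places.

M = m − 5 log₁₀(d/10 pc) = 10.98 − 5 log₁₀(98.9/10)
  = 10.98 − 5 × 0.995 = 10.98 − 4.98 = 6.00.

6.00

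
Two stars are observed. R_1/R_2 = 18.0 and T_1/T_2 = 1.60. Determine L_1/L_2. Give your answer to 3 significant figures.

From the Stefan–Boltzmann law, L ∝ R²T⁴, so
L_1/L_2 = (R_1/R_2)² (T_1/T_2)⁴ = (18.0)² × (1.60)⁴ = 324.0 × 6.554 = 2123.

2.12×10^3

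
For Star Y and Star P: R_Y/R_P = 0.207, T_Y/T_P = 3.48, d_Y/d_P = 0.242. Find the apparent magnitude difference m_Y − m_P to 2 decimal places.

L_Y/L_P = (0.207)²(3.48)⁴ = 6.284.
F_Y/F_P = (L_Y/L_P)/(d_Y/d_P)² = 6.284/0.05856 = 107.3.
m_Y − m_P = −2.5 log₁₀(107.3) = -5.08.

-5.08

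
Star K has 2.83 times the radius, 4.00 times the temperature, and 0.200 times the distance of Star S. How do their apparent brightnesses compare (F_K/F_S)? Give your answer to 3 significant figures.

5.13×10^4

L_K/L_S = (R_K/R_S)²(T_K/T_S)⁴ = (2.83)² × (4.00)⁴ = 2050.
F_K/F_S = (L_K/L_S)/(d_K/d_S)² = 2050 / (0.200)² = 5.126×10^4.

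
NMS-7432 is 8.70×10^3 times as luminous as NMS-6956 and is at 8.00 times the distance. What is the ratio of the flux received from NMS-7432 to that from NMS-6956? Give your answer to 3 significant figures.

136

F = L/(4πd²), so F_NMS-7432/F_NMS-6956 = (L_NMS-7432/L_NMS-6956) / (d_NMS-7432/d_NMS-6956)²
= 8.70×10^3 / (8.00)² = 8.70×10^3 / 64.00 = 135.9.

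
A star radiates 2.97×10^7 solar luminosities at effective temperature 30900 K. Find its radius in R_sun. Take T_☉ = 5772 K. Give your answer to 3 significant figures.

R/R_☉ = √(L/L_☉) / (T/T_☉)² = √(2.97×10^7) / (5.353)²
       = 5450 / 28.66 = 190.2.

190 R_sun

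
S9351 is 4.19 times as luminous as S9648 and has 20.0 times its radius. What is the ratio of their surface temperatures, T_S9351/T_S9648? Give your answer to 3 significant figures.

0.320

L ∝ R²T⁴ gives T ∝ (L/R²)^(1/4), so
T_S9351/T_S9648 = (4.19 / 20.0²)^(1/4) = (0.01048)^(1/4) = 0.3199.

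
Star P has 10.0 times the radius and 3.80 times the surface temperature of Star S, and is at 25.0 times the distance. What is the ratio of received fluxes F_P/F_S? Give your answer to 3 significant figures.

33.4

L_P/L_S = (R_P/R_S)²(T_P/T_S)⁴ = (10.0)² × (3.80)⁴ = 2.085×10^4.
F_P/F_S = (L_P/L_S)/(d_P/d_S)² = 2.085×10^4 / (25.0)² = 33.36.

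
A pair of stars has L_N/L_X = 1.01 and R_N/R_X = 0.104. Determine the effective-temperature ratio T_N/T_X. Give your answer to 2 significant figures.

L ∝ R²T⁴ gives T ∝ (L/R²)^(1/4), so
T_N/T_X = (1.01 / 0.104²)^(1/4) = (93.38)^(1/4) = 3.109.

3.1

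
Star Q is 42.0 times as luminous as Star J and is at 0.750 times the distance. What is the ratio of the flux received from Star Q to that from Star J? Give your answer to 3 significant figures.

74.7

F = L/(4πd²), so F_Q/F_J = (L_Q/L_J) / (d_Q/d_J)²
= 42.0 / (0.750)² = 42.0 / 0.5625 = 74.67.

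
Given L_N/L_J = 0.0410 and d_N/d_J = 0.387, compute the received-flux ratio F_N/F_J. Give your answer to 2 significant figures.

F = L/(4πd²), so F_N/F_J = (L_N/L_J) / (d_N/d_J)²
= 0.0410 / (0.387)² = 0.0410 / 0.1498 = 0.2738.

0.27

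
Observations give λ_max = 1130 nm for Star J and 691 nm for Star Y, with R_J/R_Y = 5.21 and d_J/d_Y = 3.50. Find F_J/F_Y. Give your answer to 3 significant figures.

0.310

Wien's law: T_J/T_Y = λ_Y/λ_J = 691/1130 = 0.6115.
L_J/L_Y = (R_J/R_Y)²(T_J/T_Y)⁴ = (5.21)²(0.6115)⁴ = 3.796.
F_J/F_Y = (L_J/L_Y)/(d_J/d_Y)² = 3.796/(3.50)² = 0.3098.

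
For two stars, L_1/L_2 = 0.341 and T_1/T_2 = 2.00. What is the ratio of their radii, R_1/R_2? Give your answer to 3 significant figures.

L ∝ R²T⁴ gives R ∝ √L / T², so
R_1/R_2 = √(0.341) / (2.00)² = 0.5840 / 4.000 = 0.1460.

0.146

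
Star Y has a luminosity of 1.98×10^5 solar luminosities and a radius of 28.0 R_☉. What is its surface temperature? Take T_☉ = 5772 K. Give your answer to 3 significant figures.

T/T_☉ = (L/L_☉)^(1/4) / (R/R_☉)^(1/2)
T = 5772 × (1.98×10^5)^(1/4) / √(28.0) = 5772 × 21.09 / 5.292 = 2.301×10^4 K.

2.30×10^4 K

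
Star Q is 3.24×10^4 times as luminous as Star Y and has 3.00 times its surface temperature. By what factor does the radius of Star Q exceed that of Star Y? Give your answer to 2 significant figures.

L ∝ R²T⁴ gives R ∝ √L / T², so
R_Q/R_Y = √(3.24×10^4) / (3.00)² = 180.0 / 9.000 = 20.00.

20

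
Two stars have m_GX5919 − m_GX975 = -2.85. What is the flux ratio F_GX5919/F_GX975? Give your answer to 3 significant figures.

F_GX5919/F_GX975 = 10^(−(m_GX5919 − m_GX975)/2.5) = 10^(2.85/2.5) = 10^1.140 = 13.80.

13.8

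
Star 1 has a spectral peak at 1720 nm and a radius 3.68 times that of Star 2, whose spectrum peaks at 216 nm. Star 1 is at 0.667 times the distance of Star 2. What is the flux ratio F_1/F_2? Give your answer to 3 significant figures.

Wien's law: T_1/T_2 = λ_2/λ_1 = 216/1720 = 0.1256.
L_1/L_2 = (R_1/R_2)²(T_1/T_2)⁴ = (3.68)²(0.1256)⁴ = 0.003368.
F_1/F_2 = (L_1/L_2)/(d_1/d_2)² = 0.003368/(0.667)² = 0.007571.

0.00757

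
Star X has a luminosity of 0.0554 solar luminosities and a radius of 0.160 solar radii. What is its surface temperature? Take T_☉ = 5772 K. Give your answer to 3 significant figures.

T/T_☉ = (L/L_☉)^(1/4) / (R/R_☉)^(1/2)
T = 5772 × (0.0554)^(1/4) / √(0.160) = 5772 × 0.4852 / 0.4000 = 7001 K.

7.00×10^3 K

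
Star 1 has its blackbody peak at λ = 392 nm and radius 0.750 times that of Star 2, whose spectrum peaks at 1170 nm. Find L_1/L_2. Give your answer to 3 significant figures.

Wien's law gives T ∝ 1/λ_max, so T_1/T_2 = λ_2/λ_1 = 1170/392 = 2.985.
Then L ∝ R²T⁴ gives L_1/L_2 = (0.750)² × (2.985)⁴ = 0.5625 × 79.36 = 44.64.

44.6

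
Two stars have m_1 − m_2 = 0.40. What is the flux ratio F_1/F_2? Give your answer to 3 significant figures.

F_1/F_2 = 10^(−(m_1 − m_2)/2.5) = 10^(-0.40/2.5) = 10^-0.160 = 0.6918.

0.692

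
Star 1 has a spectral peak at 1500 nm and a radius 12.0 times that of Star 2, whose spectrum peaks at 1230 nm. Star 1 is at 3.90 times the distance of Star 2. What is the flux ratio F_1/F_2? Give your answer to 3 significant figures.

4.28

Wien's law: T_1/T_2 = λ_2/λ_1 = 1230/1500 = 0.8200.
L_1/L_2 = (R_1/R_2)²(T_1/T_2)⁴ = (12.0)²(0.8200)⁴ = 65.11.
F_1/F_2 = (L_1/L_2)/(d_1/d_2)² = 65.11/(3.90)² = 4.280.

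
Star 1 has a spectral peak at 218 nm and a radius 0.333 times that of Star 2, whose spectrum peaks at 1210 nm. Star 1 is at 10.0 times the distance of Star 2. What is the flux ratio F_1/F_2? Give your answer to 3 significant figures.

Wien's law: T_1/T_2 = λ_2/λ_1 = 1210/218 = 5.550.
L_1/L_2 = (R_1/R_2)²(T_1/T_2)⁴ = (0.333)²(5.550)⁴ = 105.2.
F_1/F_2 = (L_1/L_2)/(d_1/d_2)² = 105.2/(10.0)² = 1.052.

1.05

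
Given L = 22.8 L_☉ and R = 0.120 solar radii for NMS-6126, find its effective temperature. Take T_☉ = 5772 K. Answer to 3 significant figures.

3.64×10^4 K

T/T_☉ = (L/L_☉)^(1/4) / (R/R_☉)^(1/2)
T = 5772 × (22.8)^(1/4) / √(0.120) = 5772 × 2.185 / 0.3464 = 3.641×10^4 K.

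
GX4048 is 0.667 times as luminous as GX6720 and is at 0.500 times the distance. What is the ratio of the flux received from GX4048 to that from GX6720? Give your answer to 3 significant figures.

F = L/(4πd²), so F_GX4048/F_GX6720 = (L_GX4048/L_GX6720) / (d_GX4048/d_GX6720)²
= 0.667 / (0.500)² = 0.667 / 0.2500 = 2.668.

2.67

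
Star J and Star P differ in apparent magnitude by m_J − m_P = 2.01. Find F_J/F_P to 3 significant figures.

F_J/F_P = 10^(−(m_J − m_P)/2.5) = 10^(-2.01/2.5) = 10^-0.804 = 0.1570.

0.157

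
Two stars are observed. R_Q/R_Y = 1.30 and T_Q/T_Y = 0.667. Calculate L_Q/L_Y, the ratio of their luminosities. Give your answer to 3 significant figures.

0.334

From the Stefan–Boltzmann law, L ∝ R²T⁴, so
L_Q/L_Y = (R_Q/R_Y)² (T_Q/T_Y)⁴ = (1.30)² × (0.667)⁴ = 1.690 × 0.1979 = 0.3345.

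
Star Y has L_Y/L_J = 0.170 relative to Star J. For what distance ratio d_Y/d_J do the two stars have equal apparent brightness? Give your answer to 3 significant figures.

Equal flux requires L_Y/d_Y² = L_J/d_J², so d_Y/d_J = √(L_Y/L_J)
= √(0.170) = 0.4123.

0.412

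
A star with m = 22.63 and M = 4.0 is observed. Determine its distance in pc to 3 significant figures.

m − M = 5 log₁₀(d/10 pc)
22.63 − (4.0) = 18.63 = 5 log₁₀(d/10)
d = 10 × 10^(18.63/5) = 10 × 10^3.726 = 5.321×10^4 pc.

5.32×10^4 pc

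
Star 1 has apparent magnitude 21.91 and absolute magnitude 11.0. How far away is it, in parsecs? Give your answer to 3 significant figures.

m − M = 5 log₁₀(d/10 pc)
21.91 − (11.0) = 10.91 = 5 log₁₀(d/10)
d = 10 × 10^(10.91/5) = 10 × 10^2.182 = 1521 pc.

1.52×10^3 pc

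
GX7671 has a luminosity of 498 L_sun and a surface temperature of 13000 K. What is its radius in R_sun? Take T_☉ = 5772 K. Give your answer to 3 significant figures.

R/R_☉ = √(L/L_☉) / (T/T_☉)² = √(498) / (2.252)²
       = 22.32 / 5.073 = 4.399.

4.40 R_sun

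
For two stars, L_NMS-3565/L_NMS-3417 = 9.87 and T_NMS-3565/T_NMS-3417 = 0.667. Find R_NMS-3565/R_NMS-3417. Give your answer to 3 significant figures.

7.06

L ∝ R²T⁴ gives R ∝ √L / T², so
R_NMS-3565/R_NMS-3417 = √(9.87) / (0.667)² = 3.142 / 0.4449 = 7.062.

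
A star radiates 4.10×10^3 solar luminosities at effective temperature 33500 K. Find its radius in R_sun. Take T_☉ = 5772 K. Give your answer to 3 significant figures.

1.90 R_sun

R/R_☉ = √(L/L_☉) / (T/T_☉)² = √(4.10×10^3) / (5.804)²
       = 64.03 / 33.69 = 1.901.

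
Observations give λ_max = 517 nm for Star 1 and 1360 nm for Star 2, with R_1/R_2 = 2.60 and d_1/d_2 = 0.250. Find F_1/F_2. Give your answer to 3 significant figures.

5.18×10^3

Wien's law: T_1/T_2 = λ_2/λ_1 = 1360/517 = 2.631.
L_1/L_2 = (R_1/R_2)²(T_1/T_2)⁴ = (2.60)²(2.631)⁴ = 323.7.
F_1/F_2 = (L_1/L_2)/(d_1/d_2)² = 323.7/(0.250)² = 5179.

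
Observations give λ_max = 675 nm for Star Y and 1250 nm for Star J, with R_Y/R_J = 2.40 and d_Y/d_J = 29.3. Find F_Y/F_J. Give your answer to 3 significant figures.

0.0789

Wien's law: T_Y/T_J = λ_J/λ_Y = 1250/675 = 1.852.
L_Y/L_J = (R_Y/R_J)²(T_Y/T_J)⁴ = (2.40)²(1.852)⁴ = 67.74.
F_Y/F_J = (L_Y/L_J)/(d_Y/d_J)² = 67.74/(29.3)² = 0.07891.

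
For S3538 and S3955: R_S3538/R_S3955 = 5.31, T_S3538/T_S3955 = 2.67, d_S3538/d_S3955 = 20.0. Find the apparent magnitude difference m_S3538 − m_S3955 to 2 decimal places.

-1.39

L_S3538/L_S3955 = (5.31)²(2.67)⁴ = 1433.
F_S3538/F_S3955 = (L_S3538/L_S3955)/(d_S3538/d_S3955)² = 1433/400.0 = 3.582.
m_S3538 − m_S3955 = −2.5 log₁₀(3.582) = -1.39.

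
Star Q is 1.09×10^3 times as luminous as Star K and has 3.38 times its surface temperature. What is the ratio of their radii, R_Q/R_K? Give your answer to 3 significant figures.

L ∝ R²T⁴ gives R ∝ √L / T², so
R_Q/R_K = √(1.09×10^3) / (3.38)² = 33.02 / 11.42 = 2.890.

2.89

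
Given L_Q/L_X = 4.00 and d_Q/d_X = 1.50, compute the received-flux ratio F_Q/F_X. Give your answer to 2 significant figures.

1.8

F = L/(4πd²), so F_Q/F_X = (L_Q/L_X) / (d_Q/d_X)²
= 4.00 / (1.50)² = 4.00 / 2.250 = 1.778.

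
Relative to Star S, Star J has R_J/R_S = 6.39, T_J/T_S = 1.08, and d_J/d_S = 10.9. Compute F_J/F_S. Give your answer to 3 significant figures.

0.468

L_J/L_S = (R_J/R_S)²(T_J/T_S)⁴ = (6.39)² × (1.08)⁴ = 55.55.
F_J/F_S = (L_J/L_S)/(d_J/d_S)² = 55.55 / (10.9)² = 0.4676.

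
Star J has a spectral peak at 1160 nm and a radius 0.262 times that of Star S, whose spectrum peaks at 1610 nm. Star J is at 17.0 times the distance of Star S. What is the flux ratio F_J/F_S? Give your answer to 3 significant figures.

Wien's law: T_J/T_S = λ_S/λ_J = 1610/1160 = 1.388.
L_J/L_S = (R_J/R_S)²(T_J/T_S)⁴ = (0.262)²(1.388)⁴ = 0.2547.
F_J/F_S = (L_J/L_S)/(d_J/d_S)² = 0.2547/(17.0)² = 8.814×10^-4.

8.81×10^-4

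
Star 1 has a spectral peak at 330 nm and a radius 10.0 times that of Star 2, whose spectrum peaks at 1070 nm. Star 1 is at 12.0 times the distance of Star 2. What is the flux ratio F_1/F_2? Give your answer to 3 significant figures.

Wien's law: T_1/T_2 = λ_2/λ_1 = 1070/330 = 3.242.
L_1/L_2 = (R_1/R_2)²(T_1/T_2)⁴ = (10.0)²(3.242)⁴ = 1.105×10^4.
F_1/F_2 = (L_1/L_2)/(d_1/d_2)² = 1.105×10^4/(12.0)² = 76.76.

76.8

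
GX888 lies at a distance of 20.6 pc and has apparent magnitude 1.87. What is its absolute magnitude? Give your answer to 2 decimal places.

0.30

M = m − 5 log₁₀(d/10 pc) = 1.87 − 5 log₁₀(20.6/10)
  = 1.87 − 5 × 0.314 = 1.87 − 1.57 = 0.30.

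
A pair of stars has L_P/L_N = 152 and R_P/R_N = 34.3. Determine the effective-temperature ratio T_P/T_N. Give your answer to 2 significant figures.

L ∝ R²T⁴ gives T ∝ (L/R²)^(1/4), so
T_P/T_N = (152 / 34.3²)^(1/4) = (0.1292)^(1/4) = 0.5995.

0.60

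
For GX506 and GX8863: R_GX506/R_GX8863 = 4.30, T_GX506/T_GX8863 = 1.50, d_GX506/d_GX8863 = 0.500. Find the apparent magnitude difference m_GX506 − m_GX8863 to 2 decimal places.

-6.43

L_GX506/L_GX8863 = (4.30)²(1.50)⁴ = 93.61.
F_GX506/F_GX8863 = (L_GX506/L_GX8863)/(d_GX506/d_GX8863)² = 93.61/0.2500 = 374.4.
m_GX506 − m_GX8863 = −2.5 log₁₀(374.4) = -6.43.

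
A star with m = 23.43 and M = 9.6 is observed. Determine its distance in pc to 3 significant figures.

5.83×10^3 pc

m − M = 5 log₁₀(d/10 pc)
23.43 − (9.6) = 13.83 = 5 log₁₀(d/10)
d = 10 × 10^(13.83/5) = 10 × 10^2.766 = 5834 pc.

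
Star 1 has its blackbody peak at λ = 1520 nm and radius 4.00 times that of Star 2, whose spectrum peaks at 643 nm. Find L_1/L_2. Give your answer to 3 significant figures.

0.512

Wien's law gives T ∝ 1/λ_max, so T_1/T_2 = λ_2/λ_1 = 643/1520 = 0.4230.
Then L ∝ R²T⁴ gives L_1/L_2 = (4.00)² × (0.4230)⁴ = 16.00 × 0.03202 = 0.5124.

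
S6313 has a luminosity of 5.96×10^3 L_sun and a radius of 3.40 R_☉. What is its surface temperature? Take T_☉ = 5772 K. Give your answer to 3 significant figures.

T/T_☉ = (L/L_☉)^(1/4) / (R/R_☉)^(1/2)
T = 5772 × (5.96×10^3)^(1/4) / √(3.40) = 5772 × 8.786 / 1.844 = 2.750×10^4 K.

2.75×10^4 K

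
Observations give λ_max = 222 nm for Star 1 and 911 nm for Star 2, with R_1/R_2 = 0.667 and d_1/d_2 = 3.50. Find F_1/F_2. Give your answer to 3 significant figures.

Wien's law: T_1/T_2 = λ_2/λ_1 = 911/222 = 4.104.
L_1/L_2 = (R_1/R_2)²(T_1/T_2)⁴ = (0.667)²(4.104)⁴ = 126.2.
F_1/F_2 = (L_1/L_2)/(d_1/d_2)² = 126.2/(3.50)² = 10.30.

10.3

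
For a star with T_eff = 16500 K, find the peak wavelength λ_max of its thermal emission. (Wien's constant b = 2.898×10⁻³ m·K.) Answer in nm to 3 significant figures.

λ_max = b/T = 2.898×10⁻³ / 16500 = 1.76×10^-7 m = 175.6 nm.

176 nm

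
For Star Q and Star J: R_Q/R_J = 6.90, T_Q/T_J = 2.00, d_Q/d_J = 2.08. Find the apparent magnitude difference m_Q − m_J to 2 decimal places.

-5.61

L_Q/L_J = (6.90)²(2.00)⁴ = 761.8.
F_Q/F_J = (L_Q/L_J)/(d_Q/d_J)² = 761.8/4.326 = 176.1.
m_Q − m_J = −2.5 log₁₀(176.1) = -5.61.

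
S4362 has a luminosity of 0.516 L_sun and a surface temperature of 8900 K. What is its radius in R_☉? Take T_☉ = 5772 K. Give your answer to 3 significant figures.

0.302 R_☉

R/R_☉ = √(L/L_☉) / (T/T_☉)² = √(0.516) / (1.542)²
       = 0.7183 / 2.378 = 0.3021.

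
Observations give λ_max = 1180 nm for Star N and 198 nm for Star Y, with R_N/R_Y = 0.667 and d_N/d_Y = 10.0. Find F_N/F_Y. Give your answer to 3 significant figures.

Wien's law: T_N/T_Y = λ_Y/λ_N = 198/1180 = 0.1678.
L_N/L_Y = (R_N/R_Y)²(T_N/T_Y)⁴ = (0.667)²(0.1678)⁴ = 3.527×10^-4.
F_N/F_Y = (L_N/L_Y)/(d_N/d_Y)² = 3.527×10^-4/(10.0)² = 3.527×10^-6.

3.53×10^-6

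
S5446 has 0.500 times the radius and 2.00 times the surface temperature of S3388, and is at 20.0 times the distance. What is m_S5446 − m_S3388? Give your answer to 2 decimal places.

L_S5446/L_S3388 = (0.500)²(2.00)⁴ = 4.000.
F_S5446/F_S3388 = (L_S5446/L_S3388)/(d_S5446/d_S3388)² = 4.000/400.0 = 0.01000.
m_S5446 − m_S3388 = −2.5 log₁₀(0.01000) = 5.00.

5.00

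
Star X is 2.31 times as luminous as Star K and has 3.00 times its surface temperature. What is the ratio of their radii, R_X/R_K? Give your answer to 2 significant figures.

0.17

L ∝ R²T⁴ gives R ∝ √L / T², so
R_X/R_K = √(2.31) / (3.00)² = 1.520 / 9.000 = 0.1689.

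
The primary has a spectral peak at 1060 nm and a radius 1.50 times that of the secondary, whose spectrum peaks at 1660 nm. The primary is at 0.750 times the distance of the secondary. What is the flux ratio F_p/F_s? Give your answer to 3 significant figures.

Wien's law: T_p/T_s = λ_s/λ_p = 1660/1060 = 1.566.
L_p/L_s = (R_p/R_s)²(T_p/T_s)⁴ = (1.50)²(1.566)⁴ = 13.53.
F_p/F_s = (L_p/L_s)/(d_p/d_s)² = 13.53/(0.750)² = 24.06.

24.1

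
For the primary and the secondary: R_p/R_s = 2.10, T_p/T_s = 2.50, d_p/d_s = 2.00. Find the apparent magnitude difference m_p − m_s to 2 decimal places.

-4.09

L_p/L_s = (2.10)²(2.50)⁴ = 172.3.
F_p/F_s = (L_p/L_s)/(d_p/d_s)² = 172.3/4.000 = 43.07.
m_p − m_s = −2.5 log₁₀(43.07) = -4.09.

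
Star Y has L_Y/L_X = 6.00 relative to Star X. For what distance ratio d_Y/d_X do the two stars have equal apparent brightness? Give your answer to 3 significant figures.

Equal flux requires L_Y/d_Y² = L_X/d_X², so d_Y/d_X = √(L_Y/L_X)
= √(6.00) = 2.449.

2.45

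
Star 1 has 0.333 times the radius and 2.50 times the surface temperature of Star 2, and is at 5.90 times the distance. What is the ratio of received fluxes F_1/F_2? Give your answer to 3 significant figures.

L_1/L_2 = (R_1/R_2)²(T_1/T_2)⁴ = (0.333)² × (2.50)⁴ = 4.332.
F_1/F_2 = (L_1/L_2)/(d_1/d_2)² = 4.332 / (5.90)² = 0.1244.

0.124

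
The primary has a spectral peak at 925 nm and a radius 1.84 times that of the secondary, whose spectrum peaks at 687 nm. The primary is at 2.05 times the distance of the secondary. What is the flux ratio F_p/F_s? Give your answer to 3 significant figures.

Wien's law: T_p/T_s = λ_s/λ_p = 687/925 = 0.7427.
L_p/L_s = (R_p/R_s)²(T_p/T_s)⁴ = (1.84)²(0.7427)⁴ = 1.030.
F_p/F_s = (L_p/L_s)/(d_p/d_s)² = 1.030/(2.05)² = 0.2451.

0.245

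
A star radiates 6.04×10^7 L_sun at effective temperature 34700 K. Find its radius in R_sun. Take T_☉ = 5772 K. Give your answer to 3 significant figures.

R/R_☉ = √(L/L_☉) / (T/T_☉)² = √(6.04×10^7) / (6.012)²
       = 7772 / 36.14 = 215.0.

215 R_sun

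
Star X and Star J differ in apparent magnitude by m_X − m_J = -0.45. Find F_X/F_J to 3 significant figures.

F_X/F_J = 10^(−(m_X − m_J)/2.5) = 10^(0.45/2.5) = 10^0.180 = 1.514.

1.51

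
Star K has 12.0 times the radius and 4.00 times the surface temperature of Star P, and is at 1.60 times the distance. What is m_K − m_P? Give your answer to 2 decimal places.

-10.40

L_K/L_P = (12.0)²(4.00)⁴ = 3.686×10^4.
F_K/F_P = (L_K/L_P)/(d_K/d_P)² = 3.686×10^4/2.560 = 1.440×10^4.
m_K − m_P = −2.5 log₁₀(1.440×10^4) = -10.40.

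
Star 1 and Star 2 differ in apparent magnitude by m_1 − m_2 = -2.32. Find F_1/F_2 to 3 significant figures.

8.47

F_1/F_2 = 10^(−(m_1 − m_2)/2.5) = 10^(2.32/2.5) = 10^0.928 = 8.472.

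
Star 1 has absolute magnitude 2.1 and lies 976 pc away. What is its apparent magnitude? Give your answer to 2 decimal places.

12.05

m = M + 5 log₁₀(d/10 pc) = 2.1 + 5 log₁₀(976/10)
  = 2.1 + 5 × 1.989 = 2.1 + 9.95 = 12.05.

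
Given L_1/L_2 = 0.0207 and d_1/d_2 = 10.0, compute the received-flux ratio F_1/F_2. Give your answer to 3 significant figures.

F = L/(4πd²), so F_1/F_2 = (L_1/L_2) / (d_1/d_2)²
= 0.0207 / (10.0)² = 0.0207 / 100.0 = 2.070×10^-4.

2.07×10^-4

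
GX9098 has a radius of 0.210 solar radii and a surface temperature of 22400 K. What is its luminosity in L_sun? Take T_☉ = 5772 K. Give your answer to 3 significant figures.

L/L_☉ = (R/R_☉)² (T/T_☉)⁴ = (0.210)² × (22400/5772)⁴
       = 0.04410 × (3.881)⁴ = 0.04410 × 226.8 = 10.00.

10.0 L_sun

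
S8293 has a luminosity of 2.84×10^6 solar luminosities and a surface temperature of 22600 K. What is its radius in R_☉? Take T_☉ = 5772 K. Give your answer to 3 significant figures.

R/R_☉ = √(L/L_☉) / (T/T_☉)² = √(2.84×10^6) / (3.915)²
       = 1685 / 15.33 = 109.9.

110 R_☉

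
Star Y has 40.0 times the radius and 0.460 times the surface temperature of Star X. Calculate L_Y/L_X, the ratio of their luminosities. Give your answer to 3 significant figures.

From the Stefan–Boltzmann law, L ∝ R²T⁴, so
L_Y/L_X = (R_Y/R_X)² (T_Y/T_X)⁴ = (40.0)² × (0.460)⁴ = 1600 × 0.04477 = 71.64.

71.6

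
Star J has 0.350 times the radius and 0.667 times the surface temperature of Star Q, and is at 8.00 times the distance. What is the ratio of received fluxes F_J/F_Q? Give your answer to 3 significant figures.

3.79×10^-4

L_J/L_Q = (R_J/R_Q)²(T_J/T_Q)⁴ = (0.350)² × (0.667)⁴ = 0.02425.
F_J/F_Q = (L_J/L_Q)/(d_J/d_Q)² = 0.02425 / (8.00)² = 3.788×10^-4.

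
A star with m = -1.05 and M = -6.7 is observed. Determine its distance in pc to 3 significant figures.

135 pc

m − M = 5 log₁₀(d/10 pc)
-1.05 − (-6.7) = 5.65 = 5 log₁₀(d/10)
d = 10 × 10^(5.65/5) = 10 × 10^1.130 = 134.9 pc.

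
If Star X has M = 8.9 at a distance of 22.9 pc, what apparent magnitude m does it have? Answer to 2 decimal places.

m = M + 5 log₁₀(d/10 pc) = 8.9 + 5 log₁₀(22.9/10)
  = 8.9 + 5 × 0.360 = 8.9 + 1.80 = 10.70.

10.70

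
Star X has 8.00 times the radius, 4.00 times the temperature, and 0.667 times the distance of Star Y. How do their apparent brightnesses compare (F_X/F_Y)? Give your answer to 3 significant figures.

3.68×10^4

L_X/L_Y = (R_X/R_Y)²(T_X/T_Y)⁴ = (8.00)² × (4.00)⁴ = 1.638×10^4.
F_X/F_Y = (L_X/L_Y)/(d_X/d_Y)² = 1.638×10^4 / (0.667)² = 3.683×10^4.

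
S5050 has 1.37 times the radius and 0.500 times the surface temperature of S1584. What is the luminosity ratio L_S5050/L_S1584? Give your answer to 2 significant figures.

From the Stefan–Boltzmann law, L ∝ R²T⁴, so
L_S5050/L_S1584 = (R_S5050/R_S1584)² (T_S5050/T_S1584)⁴ = (1.37)² × (0.500)⁴ = 1.877 × 0.06250 = 0.1173.

0.12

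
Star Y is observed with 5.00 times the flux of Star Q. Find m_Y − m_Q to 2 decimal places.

m_Y − m_Q = −2.5 log₁₀(F_Y/F_Q) = −2.5 log₁₀(5.00) = −2.5 × (0.699) = -1.747.

-1.75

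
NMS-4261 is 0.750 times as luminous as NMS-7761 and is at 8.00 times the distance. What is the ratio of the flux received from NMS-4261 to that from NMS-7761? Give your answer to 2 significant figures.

F = L/(4πd²), so F_NMS-4261/F_NMS-7761 = (L_NMS-4261/L_NMS-7761) / (d_NMS-4261/d_NMS-7761)²
= 0.750 / (8.00)² = 0.750 / 64.00 = 0.01172.

0.012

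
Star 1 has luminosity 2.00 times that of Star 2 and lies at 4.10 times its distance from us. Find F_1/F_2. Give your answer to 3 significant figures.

F = L/(4πd²), so F_1/F_2 = (L_1/L_2) / (d_1/d_2)²
= 2.00 / (4.10)² = 2.00 / 16.81 = 0.1190.

0.119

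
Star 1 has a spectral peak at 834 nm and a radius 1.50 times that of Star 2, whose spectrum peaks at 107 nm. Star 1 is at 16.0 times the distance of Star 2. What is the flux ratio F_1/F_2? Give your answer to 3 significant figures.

2.38×10^-6

Wien's law: T_1/T_2 = λ_2/λ_1 = 107/834 = 0.1283.
L_1/L_2 = (R_1/R_2)²(T_1/T_2)⁴ = (1.50)²(0.1283)⁴ = 6.096×10^-4.
F_1/F_2 = (L_1/L_2)/(d_1/d_2)² = 6.096×10^-4/(16.0)² = 2.381×10^-6.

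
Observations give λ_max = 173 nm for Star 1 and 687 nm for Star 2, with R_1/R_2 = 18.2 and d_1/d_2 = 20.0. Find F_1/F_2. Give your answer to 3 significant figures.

206

Wien's law: T_1/T_2 = λ_2/λ_1 = 687/173 = 3.971.
L_1/L_2 = (R_1/R_2)²(T_1/T_2)⁴ = (18.2)²(3.971)⁴ = 8.237×10^4.
F_1/F_2 = (L_1/L_2)/(d_1/d_2)² = 8.237×10^4/(20.0)² = 205.9.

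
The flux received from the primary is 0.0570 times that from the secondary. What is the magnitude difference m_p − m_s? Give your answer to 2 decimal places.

3.11

m_p − m_s = −2.5 log₁₀(F_p/F_s) = −2.5 log₁₀(0.0570) = −2.5 × (-1.244) = 3.110.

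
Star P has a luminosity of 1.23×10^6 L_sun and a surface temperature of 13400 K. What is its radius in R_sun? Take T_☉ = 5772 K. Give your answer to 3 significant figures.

R/R_☉ = √(L/L_☉) / (T/T_☉)² = √(1.23×10^6) / (2.322)²
       = 1109 / 5.390 = 205.8.

206 R_sun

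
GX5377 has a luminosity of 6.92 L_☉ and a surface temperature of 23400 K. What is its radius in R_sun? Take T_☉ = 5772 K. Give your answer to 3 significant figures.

R/R_☉ = √(L/L_☉) / (T/T_☉)² = √(6.92) / (4.054)²
       = 2.631 / 16.44 = 0.1601.

0.160 R_sun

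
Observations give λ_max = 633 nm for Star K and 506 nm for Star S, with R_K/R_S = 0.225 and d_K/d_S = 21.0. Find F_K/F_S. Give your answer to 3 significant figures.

Wien's law: T_K/T_S = λ_S/λ_K = 506/633 = 0.7994.
L_K/L_S = (R_K/R_S)²(T_K/T_S)⁴ = (0.225)²(0.7994)⁴ = 0.02067.
F_K/F_S = (L_K/L_S)/(d_K/d_S)² = 0.02067/(21.0)² = 4.687×10^-5.

4.69×10^-5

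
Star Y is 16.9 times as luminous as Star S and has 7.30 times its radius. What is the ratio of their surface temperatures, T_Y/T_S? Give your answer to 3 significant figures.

L ∝ R²T⁴ gives T ∝ (L/R²)^(1/4), so
T_Y/T_S = (16.9 / 7.30²)^(1/4) = (0.3171)^(1/4) = 0.7504.

0.750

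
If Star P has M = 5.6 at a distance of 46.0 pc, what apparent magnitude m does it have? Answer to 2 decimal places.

8.91

m = M + 5 log₁₀(d/10 pc) = 5.6 + 5 log₁₀(46.0/10)
  = 5.6 + 5 × 0.663 = 5.6 + 3.31 = 8.91.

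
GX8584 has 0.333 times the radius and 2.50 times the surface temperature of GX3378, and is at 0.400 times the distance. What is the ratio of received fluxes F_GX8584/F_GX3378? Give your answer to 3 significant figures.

27.1

L_GX8584/L_GX3378 = (R_GX8584/R_GX3378)²(T_GX8584/T_GX3378)⁴ = (0.333)² × (2.50)⁴ = 4.332.
F_GX8584/F_GX3378 = (L_GX8584/L_GX3378)/(d_GX8584/d_GX3378)² = 4.332 / (0.400)² = 27.07.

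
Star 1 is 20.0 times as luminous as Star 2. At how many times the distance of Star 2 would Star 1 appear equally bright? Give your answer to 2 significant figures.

Equal flux requires L_1/d_1² = L_2/d_2², so d_1/d_2 = √(L_1/L_2)
= √(20.0) = 4.472.

4.5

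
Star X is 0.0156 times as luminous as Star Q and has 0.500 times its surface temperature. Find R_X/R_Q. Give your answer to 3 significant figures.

0.500

L ∝ R²T⁴ gives R ∝ √L / T², so
R_X/R_Q = √(0.0156) / (0.500)² = 0.1249 / 0.2500 = 0.4996.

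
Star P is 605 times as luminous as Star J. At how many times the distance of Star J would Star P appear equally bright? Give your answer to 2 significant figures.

Equal flux requires L_P/d_P² = L_J/d_J², so d_P/d_J = √(L_P/L_J)
= √(605) = 24.60.

25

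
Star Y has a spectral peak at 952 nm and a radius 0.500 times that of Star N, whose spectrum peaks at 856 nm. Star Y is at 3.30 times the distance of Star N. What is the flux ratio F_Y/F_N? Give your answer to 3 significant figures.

0.0150

Wien's law: T_Y/T_N = λ_N/λ_Y = 856/952 = 0.8992.
L_Y/L_N = (R_Y/R_N)²(T_Y/T_N)⁴ = (0.500)²(0.8992)⁴ = 0.1634.
F_Y/F_N = (L_Y/L_N)/(d_Y/d_N)² = 0.1634/(3.30)² = 0.01501.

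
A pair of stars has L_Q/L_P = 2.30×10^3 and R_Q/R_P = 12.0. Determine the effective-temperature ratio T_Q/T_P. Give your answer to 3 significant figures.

2.00

L ∝ R²T⁴ gives T ∝ (L/R²)^(1/4), so
T_Q/T_P = (2.30×10^3 / 12.0²)^(1/4) = (15.97)^(1/4) = 1.999.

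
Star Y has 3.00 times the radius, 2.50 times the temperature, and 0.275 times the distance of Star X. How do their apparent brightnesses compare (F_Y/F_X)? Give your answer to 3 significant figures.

L_Y/L_X = (R_Y/R_X)²(T_Y/T_X)⁴ = (3.00)² × (2.50)⁴ = 351.6.
F_Y/F_X = (L_Y/L_X)/(d_Y/d_X)² = 351.6 / (0.275)² = 4649.

4.65×10^3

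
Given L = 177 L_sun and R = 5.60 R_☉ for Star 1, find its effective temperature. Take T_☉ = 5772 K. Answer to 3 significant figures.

T/T_☉ = (L/L_☉)^(1/4) / (R/R_☉)^(1/2)
T = 5772 × (177)^(1/4) / √(5.60) = 5772 × 3.647 / 2.366 = 8897 K.

8.90×10^3 K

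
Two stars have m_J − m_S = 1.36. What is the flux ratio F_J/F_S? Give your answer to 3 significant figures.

F_J/F_S = 10^(−(m_J − m_S)/2.5) = 10^(-1.36/2.5) = 10^-0.544 = 0.2858.

0.286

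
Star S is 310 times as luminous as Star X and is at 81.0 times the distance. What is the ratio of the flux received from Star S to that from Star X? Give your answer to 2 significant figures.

F = L/(4πd²), so F_S/F_X = (L_S/L_X) / (d_S/d_X)²
= 310 / (81.0)² = 310 / 6561 = 0.04725.

0.047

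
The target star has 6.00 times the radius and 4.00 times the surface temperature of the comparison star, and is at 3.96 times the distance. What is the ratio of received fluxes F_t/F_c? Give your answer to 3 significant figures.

588

L_t/L_c = (R_t/R_c)²(T_t/T_c)⁴ = (6.00)² × (4.00)⁴ = 9216.
F_t/F_c = (L_t/L_c)/(d_t/d_c)² = 9216 / (3.96)² = 587.7.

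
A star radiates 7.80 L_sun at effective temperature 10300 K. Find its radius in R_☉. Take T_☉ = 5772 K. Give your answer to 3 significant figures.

0.877 R_☉

R/R_☉ = √(L/L_☉) / (T/T_☉)² = √(7.80) / (1.784)²
       = 2.793 / 3.184 = 0.8771.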